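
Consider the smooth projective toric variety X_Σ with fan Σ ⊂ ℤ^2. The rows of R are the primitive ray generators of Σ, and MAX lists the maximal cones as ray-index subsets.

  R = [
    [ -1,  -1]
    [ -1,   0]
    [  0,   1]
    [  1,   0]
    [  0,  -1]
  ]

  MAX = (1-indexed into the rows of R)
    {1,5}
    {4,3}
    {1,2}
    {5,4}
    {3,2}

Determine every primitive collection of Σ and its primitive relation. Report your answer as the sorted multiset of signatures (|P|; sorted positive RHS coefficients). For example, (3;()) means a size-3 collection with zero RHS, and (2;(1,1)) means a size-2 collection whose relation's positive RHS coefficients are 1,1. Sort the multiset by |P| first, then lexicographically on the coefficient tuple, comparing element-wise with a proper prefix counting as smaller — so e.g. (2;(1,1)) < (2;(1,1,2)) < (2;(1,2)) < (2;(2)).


5 collections generate NE(X_Σ); each relation:

  P={2,4}:  v_{2} + v_{4} = 0  so sig = (2;())
  P={3,5}:  v_{3} + v_{5} = 0  so sig = (2;())
  P={1,3}:  v_{1} + v_{3} = v_{2}  so sig = (2;(1))
  P={1,4}:  v_{1} + v_{4} = v_{5}  so sig = (2;(1))
  P={2,5}:  v_{2} + v_{5} = v_{1}  so sig = (2;(1))

so the primitive-relation signature multiset is
    |P|=2: 5 collections, coeffs (), (), (1), (1), (1)


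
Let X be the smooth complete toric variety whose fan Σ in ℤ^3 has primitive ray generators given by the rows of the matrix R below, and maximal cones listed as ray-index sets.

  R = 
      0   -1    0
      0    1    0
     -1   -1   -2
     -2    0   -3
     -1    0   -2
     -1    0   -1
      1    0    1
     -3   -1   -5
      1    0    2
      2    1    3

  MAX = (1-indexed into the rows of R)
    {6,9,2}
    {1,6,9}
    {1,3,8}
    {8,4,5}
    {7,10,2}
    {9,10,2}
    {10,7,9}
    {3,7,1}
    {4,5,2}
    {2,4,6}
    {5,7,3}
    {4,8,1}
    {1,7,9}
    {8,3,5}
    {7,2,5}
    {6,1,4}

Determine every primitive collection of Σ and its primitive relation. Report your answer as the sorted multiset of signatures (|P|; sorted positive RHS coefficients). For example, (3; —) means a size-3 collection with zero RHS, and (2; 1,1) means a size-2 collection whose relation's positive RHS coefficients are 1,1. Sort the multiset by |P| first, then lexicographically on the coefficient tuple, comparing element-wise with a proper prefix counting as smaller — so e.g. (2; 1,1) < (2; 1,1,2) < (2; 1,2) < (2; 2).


Minimal non-faces — 22 found among 10 rays, 16 max cones:

  • {1,2}:  v_{1} + v_{2} = 0  ⟹  sig = (2; —)
  • {5,9}:  v_{5} + v_{9} = 0  ⟹  sig = (2; —)
  • {6,7}:  v_{6} + v_{7} = 0  ⟹  sig = (2; —)
  • {1,5}:  v_{1} + v_{5} = v_{3}  ⟹  sig = (2; 1)
  • {2,3}:  v_{2} + v_{3} = v_{5}  ⟹  sig = (2; 1)
  • {3,4}:  v_{3} + v_{4} = v_{8}  ⟹  sig = (2; 1)
  • {3,9}:  v_{3} + v_{9} = v_{1}  ⟹  sig = (2; 1)
  • {3,10}:  v_{3} + v_{10} = v_{7}  ⟹  sig = (2; 1)
  • {4,7}:  v_{4} + v_{7} = v_{5}  ⟹  sig = (2; 1)
  • {4,9}:  v_{4} + v_{9} = v_{6}  ⟹  sig = (2; 1)
  • {4,10}:  v_{4} + v_{10} = v_{2}  ⟹  sig = (2; 1)
  • {5,6}:  v_{5} + v_{6} = v_{4}  ⟹  sig = (2; 1)
  • {8,10}:  v_{8} + v_{10} = v_{5}  ⟹  sig = (2; 1)
  • {1,10}:  v_{1} + v_{10} = v_{7} + v_{9}  ⟹  sig = (2; 1,1)
  • {2,8}:  v_{2} + v_{8} = v_{4} + v_{5}  ⟹  sig = (2; 1,1)
  • {3,6}:  v_{3} + v_{6} = v_{1} + v_{4}  ⟹  sig = (2; 1,1)
  • {5,10}:  v_{5} + v_{10} = v_{2} + v_{7}  ⟹  sig = (2; 1,1)
  • {6,10}:  v_{6} + v_{10} = v_{2} + v_{9}  ⟹  sig = (2; 1,1)
  • {7,8}:  v_{7} + v_{8} = v_{3} + v_{5}  ⟹  sig = (2; 1,1)
  • {8,9}:  v_{8} + v_{9} = v_{1} + v_{4}  ⟹  sig = (2; 1,1)
  • {6,8}:  v_{6} + v_{8} = v_{1} + 2·v_{4}  ⟹  sig = (2; 1,2)
  • {2,7,9}:  v_{2} + v_{7} + v_{9} = v_{10}  ⟹  sig = (3; 1)

Signatures (|P|; sorted positive RHS coefficients), sorted:
[(2; —), (2; —), (2; —), (2; 1), (2; 1), (2; 1), (2; 1), (2; 1), (2; 1), (2; 1), (2; 1), (2; 1), (2; 1), (2; 1,1), (2; 1,1), (2; 1,1), (2; 1,1), (2; 1,1), (2; 1,1), (2; 1,1), (2; 1,2), (3; 1)]


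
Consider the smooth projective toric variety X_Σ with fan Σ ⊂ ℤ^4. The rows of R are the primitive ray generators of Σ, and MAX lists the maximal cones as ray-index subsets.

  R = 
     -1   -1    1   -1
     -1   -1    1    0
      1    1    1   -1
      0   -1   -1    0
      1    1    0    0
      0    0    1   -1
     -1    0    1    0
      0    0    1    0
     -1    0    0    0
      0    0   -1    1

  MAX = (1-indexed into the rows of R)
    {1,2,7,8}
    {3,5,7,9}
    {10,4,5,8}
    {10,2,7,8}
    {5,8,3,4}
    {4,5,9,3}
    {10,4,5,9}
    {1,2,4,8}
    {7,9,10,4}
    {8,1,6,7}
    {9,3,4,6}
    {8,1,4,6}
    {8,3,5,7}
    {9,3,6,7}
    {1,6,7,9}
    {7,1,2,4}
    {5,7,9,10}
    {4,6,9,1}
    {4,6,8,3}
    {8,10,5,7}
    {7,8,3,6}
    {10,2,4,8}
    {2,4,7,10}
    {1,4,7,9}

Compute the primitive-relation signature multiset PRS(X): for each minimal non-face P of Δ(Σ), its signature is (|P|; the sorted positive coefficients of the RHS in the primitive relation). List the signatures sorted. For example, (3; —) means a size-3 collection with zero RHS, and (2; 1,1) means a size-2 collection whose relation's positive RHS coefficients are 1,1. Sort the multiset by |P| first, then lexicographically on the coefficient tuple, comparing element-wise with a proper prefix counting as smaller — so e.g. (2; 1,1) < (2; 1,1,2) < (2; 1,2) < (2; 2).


The 15 primitive collections of Σ (r=10, n=4):

  • {6,10}:  v_{6} + v_{10} = 0 — sig = (2; —)
  • {1,5}:  v_{1} + v_{5} = v_{6} — sig = (2; 1)
  • {2,5}:  v_{2} + v_{5} = v_{8} — sig = (2; 1)
  • {3,10}:  v_{3} + v_{10} = v_{5} — sig = (2; 1)
  • {5,6}:  v_{5} + v_{6} = v_{3} — sig = (2; 1)
  • {8,9}:  v_{8} + v_{9} = v_{7} — sig = (2; 1)
  • {1,10}:  v_{1} + v_{10} = v_{4} + v_{7} — sig = (2; 1,1)
  • {2,3}:  v_{2} + v_{3} = v_{6} + v_{8} — sig = (2; 1,1)
  • {2,6}:  v_{2} + v_{6} = v_{1} + v_{8} — sig = (2; 1,1)
  • {2,9}:  v_{2} + v_{9} = v_{4} + 2·v_{7} — sig = (2; 1,2)
  • {1,3}:  v_{1} + v_{3} = 2·v_{6} — sig = (2; 2)
  • {4,5,7}:  v_{4} + v_{5} + v_{7} = 0 — sig = (3; —)
  • {3,4,7}:  v_{3} + v_{4} + v_{7} = v_{6} — sig = (3; 1)
  • {4,6,7}:  v_{4} + v_{6} + v_{7} = v_{1} — sig = (3; 1)
  • {4,7,8}:  v_{4} + v_{7} + v_{8} = v_{2} — sig = (3; 1)

so the primitive-relation signature multiset is
{ (2; —),  (2; 1) ×5,  (2; 1,1) ×3,  (2; 1,2),  (2; 2),  (3; —),  (3; 1) ×3 }


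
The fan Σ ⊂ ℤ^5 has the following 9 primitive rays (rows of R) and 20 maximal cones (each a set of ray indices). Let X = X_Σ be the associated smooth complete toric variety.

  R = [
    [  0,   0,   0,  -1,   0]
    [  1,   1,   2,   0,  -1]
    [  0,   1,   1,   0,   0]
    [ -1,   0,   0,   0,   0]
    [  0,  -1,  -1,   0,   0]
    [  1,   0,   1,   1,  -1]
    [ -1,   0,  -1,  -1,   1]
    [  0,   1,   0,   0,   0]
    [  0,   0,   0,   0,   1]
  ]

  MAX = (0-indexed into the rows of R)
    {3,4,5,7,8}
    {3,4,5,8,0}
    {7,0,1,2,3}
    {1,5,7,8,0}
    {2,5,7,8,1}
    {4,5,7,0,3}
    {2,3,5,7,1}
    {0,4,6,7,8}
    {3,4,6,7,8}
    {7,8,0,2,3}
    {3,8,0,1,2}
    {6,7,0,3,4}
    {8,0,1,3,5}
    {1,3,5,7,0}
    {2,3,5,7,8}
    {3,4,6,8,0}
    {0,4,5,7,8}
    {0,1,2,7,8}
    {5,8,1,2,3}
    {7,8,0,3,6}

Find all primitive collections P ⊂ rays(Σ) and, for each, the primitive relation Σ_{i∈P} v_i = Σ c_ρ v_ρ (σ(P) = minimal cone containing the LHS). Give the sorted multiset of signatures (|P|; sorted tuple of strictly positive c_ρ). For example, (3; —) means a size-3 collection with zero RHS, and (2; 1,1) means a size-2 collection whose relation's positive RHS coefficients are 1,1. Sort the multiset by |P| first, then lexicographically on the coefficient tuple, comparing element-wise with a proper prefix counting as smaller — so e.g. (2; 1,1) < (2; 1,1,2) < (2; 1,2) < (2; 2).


9 minimal non-faces of Δ(Σ) (on 9 rays):

  P = {2,4}:  v_{2} + v_{4} = 0  ⇒ sig = (2; —)
  P = {5,6}:  v_{5} + v_{6} = 0  ⇒ sig = (2; —)
  P = {1,4}:  v_{1} + v_{4} = v_{0} + v_{5}  ⇒ sig = (2; 1,1)
  P = {1,6}:  v_{1} + v_{6} = v_{0} + v_{2}  ⇒ sig = (2; 1,1)
  P = {2,6}:  v_{2} + v_{6} = v_{0} + v_{3} + v_{7} + v_{8}  ⇒ sig = (2; 1,1,1,1)
  P = {0,2,5}:  v_{0} + v_{2} + v_{5} = v_{1}  ⇒ sig = (3; 1)
  P = {1,3,7,8}:  v_{1} + v_{3} + v_{7} + v_{8} = 2·v_{2}  ⇒ sig = (4; 2)
  P = {0,3,4,7,8}:  v_{0} + v_{3} + v_{4} + v_{7} + v_{8} = v_{6}  ⇒ sig = (5; 1)
  P = {0,3,5,7,8}:  v_{0} + v_{3} + v_{5} + v_{7} + v_{8} = v_{2}  ⇒ sig = (5; 1)

Hence PRS(X_Σ) =
    (2; —)
    (2; —)
    (2; 1,1)
    (2; 1,1)
    (2; 1,1,1,1)
    (3; 1)
    (4; 2)
    (5; 1)
    (5; 1)


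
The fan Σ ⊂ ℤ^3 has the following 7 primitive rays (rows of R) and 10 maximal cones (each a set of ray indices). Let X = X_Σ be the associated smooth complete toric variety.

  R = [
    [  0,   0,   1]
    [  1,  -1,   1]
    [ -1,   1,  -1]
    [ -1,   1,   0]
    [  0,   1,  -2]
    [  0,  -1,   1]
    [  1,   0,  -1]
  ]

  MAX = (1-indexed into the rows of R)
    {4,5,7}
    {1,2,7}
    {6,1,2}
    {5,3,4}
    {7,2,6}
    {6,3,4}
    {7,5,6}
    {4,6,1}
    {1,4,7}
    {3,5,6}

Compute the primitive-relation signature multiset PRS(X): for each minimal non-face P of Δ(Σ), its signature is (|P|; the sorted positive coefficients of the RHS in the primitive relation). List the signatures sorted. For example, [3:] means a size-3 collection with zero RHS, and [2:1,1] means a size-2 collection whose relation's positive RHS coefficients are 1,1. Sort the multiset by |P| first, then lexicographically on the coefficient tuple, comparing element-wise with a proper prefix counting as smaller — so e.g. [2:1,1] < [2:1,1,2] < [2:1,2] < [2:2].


Σ has 9 primitive collections:

  P = {2,3}:  v_{2} + v_{3} = 0 — sig = [2:]
  P = {1,3}:  v_{1} + v_{3} = v_{4} — sig = [2:1]
  P = {2,4}:  v_{2} + v_{4} = v_{1} — sig = [2:1]
  P = {2,5}:  v_{2} + v_{5} = v_{7} — sig = [2:1]
  P = {3,7}:  v_{3} + v_{7} = v_{5} — sig = [2:1]
  P = {1,5}:  v_{1} + v_{5} = v_{4} + v_{7} — sig = [2:1,1]
  P = {4,6,7}:  v_{4} + v_{6} + v_{7} = 0 — sig = [3:]
  P = {1,6,7}:  v_{1} + v_{6} + v_{7} = v_{2} — sig = [3:1]
  P = {4,5,6}:  v_{4} + v_{5} + v_{6} = v_{3} — sig = [3:1]

so the primitive-relation signature multiset is
    |P|=2: 6 collections, coeffs (), (1), (1), (1), (1), (1,1)
    |P|=3: 3 collections, coeffs (), (1), (1)


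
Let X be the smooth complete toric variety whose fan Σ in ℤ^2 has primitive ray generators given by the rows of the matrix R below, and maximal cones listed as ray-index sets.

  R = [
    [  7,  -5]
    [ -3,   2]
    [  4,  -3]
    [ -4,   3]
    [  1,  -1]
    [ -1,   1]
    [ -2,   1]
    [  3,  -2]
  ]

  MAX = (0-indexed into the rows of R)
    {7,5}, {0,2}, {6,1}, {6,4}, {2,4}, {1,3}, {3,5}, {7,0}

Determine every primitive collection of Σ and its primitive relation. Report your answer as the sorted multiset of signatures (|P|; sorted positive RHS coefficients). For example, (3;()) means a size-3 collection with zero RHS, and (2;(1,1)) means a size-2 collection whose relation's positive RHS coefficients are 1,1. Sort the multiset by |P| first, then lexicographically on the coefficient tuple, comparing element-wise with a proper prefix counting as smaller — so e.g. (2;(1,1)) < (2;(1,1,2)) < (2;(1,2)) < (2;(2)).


Minimal non-faces — 20 found among 8 rays, 8 max cones:

  P={1,7}:  v_{1} + v_{7} = 0  so sig = (2;())
  P={2,3}:  v_{2} + v_{3} = 0  so sig = (2;())
  P={4,5}:  v_{4} + v_{5} = 0  so sig = (2;())
  P={0,1}:  v_{0} + v_{1} = v_{2}  so sig = (2;(1))
  P={0,3}:  v_{0} + v_{3} = v_{7}  so sig = (2;(1))
  P={1,2}:  v_{1} + v_{2} = v_{4}  so sig = (2;(1))
  P={1,4}:  v_{1} + v_{4} = v_{6}  so sig = (2;(1))
  P={1,5}:  v_{1} + v_{5} = v_{3}  so sig = (2;(1))
  P={2,5}:  v_{2} + v_{5} = v_{7}  so sig = (2;(1))
  P={2,7}:  v_{2} + v_{7} = v_{0}  so sig = (2;(1))
  P={3,4}:  v_{3} + v_{4} = v_{1}  so sig = (2;(1))
  P={3,7}:  v_{3} + v_{7} = v_{5}  so sig = (2;(1))
  P={4,7}:  v_{4} + v_{7} = v_{2}  so sig = (2;(1))
  P={5,6}:  v_{5} + v_{6} = v_{1}  so sig = (2;(1))
  P={6,7}:  v_{6} + v_{7} = v_{4}  so sig = (2;(1))
  P={0,6}:  v_{0} + v_{6} = v_{2} + v_{4}  so sig = (2;(1,1))
  P={0,4}:  v_{0} + v_{4} = 2·v_{2}  so sig = (2;(2))
  P={0,5}:  v_{0} + v_{5} = 2·v_{7}  so sig = (2;(2))
  P={2,6}:  v_{2} + v_{6} = 2·v_{4}  so sig = (2;(2))
  P={3,6}:  v_{3} + v_{6} = 2·v_{1}  so sig = (2;(2))

Hence PRS(X_Σ) =
    |P|=2: 20 collections, coeffs (), (), (), (1), (1), (1), (1), (1), (1), (1), (1), (1), (1), (1), (1), (1,1), (2), (2), (2), (2)


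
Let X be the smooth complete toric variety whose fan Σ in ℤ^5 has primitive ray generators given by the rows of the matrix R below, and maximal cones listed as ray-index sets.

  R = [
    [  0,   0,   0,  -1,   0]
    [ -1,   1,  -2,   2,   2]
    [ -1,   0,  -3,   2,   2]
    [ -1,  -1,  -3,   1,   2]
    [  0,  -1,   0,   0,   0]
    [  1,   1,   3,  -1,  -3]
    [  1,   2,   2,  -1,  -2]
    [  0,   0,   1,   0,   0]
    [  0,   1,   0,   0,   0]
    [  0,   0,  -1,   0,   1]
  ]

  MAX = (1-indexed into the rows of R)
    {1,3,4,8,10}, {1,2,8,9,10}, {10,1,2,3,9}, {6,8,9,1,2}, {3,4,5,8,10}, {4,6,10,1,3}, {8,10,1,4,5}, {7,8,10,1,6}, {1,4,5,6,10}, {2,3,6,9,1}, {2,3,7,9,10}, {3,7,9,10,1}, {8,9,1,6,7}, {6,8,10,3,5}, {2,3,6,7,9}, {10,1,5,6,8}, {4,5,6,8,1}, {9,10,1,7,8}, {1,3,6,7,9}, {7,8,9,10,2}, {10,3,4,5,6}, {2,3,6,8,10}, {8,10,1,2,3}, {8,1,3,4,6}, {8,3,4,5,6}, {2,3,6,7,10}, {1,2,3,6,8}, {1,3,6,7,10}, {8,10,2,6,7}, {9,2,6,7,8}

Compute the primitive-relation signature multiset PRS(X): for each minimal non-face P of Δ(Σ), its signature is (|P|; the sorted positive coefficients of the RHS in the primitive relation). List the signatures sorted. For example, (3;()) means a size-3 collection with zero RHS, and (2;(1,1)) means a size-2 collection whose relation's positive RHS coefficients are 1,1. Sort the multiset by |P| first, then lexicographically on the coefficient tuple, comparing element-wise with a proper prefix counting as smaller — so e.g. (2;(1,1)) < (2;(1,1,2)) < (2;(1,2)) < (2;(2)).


Minimal non-faces — 14 found among 10 rays, 30 max cones:

  {5,9}:  v_{5} + v_{9} = 0  so sig = (2;())
  {2,5}:  v_{2} + v_{5} = v_{3} + v_{8}  so sig = (2;(1,1))
  {4,9}:  v_{4} + v_{9} = v_{1} + v_{3}  so sig = (2;(1,1))
  {5,7}:  v_{5} + v_{7} = v_{6} + v_{10}  so sig = (2;(1,1))
  {4,7}:  v_{4} + v_{7} = v_{1} + v_{3} + v_{6} + v_{10}  so sig = (2;(1,1,1,1))
  {2,4}:  v_{2} + v_{4} = v_{1} + 2·v_{3} + v_{8}  so sig = (2;(1,1,2))
  {1,3,5}:  v_{1} + v_{3} + v_{5} = v_{4}  so sig = (3;(1))
  {3,8,9}:  v_{3} + v_{8} + v_{9} = v_{2}  so sig = (3;(1))
  {6,9,10}:  v_{6} + v_{9} + v_{10} = v_{7}  so sig = (3;(1))
  {3,7,8}:  v_{3} + v_{7} + v_{8} = v_{2} + v_{6} + v_{10}  so sig = (3;(1,1,1))
  {1,2,7}:  v_{1} + v_{2} + v_{7} = 3·v_{9}  so sig = (3;(3))
  {4,6,8,10}:  v_{4} + v_{6} + v_{8} + v_{10} = 0  so sig = (4;())
  {1,2,6,10}:  v_{1} + v_{2} + v_{6} + v_{10} = 2·v_{9}  so sig = (4;(2))
  {1,3,6,8,10}:  v_{1} + v_{3} + v_{6} + v_{8} + v_{10} = v_{9}  so sig = (5;(1))

Signatures (|P|; sorted positive RHS coefficients), sorted:
    |P|=2: 6 collections, coeffs (), (1,1), (1,1), (1,1), (1,1,1,1), (1,1,2)
    |P|=3: 5 collections, coeffs (1), (1), (1), (1,1,1), (3)
    |P|=4: 2 collections, coeffs (), (2)
    |P|=5: 1 collection, coeffs (1)


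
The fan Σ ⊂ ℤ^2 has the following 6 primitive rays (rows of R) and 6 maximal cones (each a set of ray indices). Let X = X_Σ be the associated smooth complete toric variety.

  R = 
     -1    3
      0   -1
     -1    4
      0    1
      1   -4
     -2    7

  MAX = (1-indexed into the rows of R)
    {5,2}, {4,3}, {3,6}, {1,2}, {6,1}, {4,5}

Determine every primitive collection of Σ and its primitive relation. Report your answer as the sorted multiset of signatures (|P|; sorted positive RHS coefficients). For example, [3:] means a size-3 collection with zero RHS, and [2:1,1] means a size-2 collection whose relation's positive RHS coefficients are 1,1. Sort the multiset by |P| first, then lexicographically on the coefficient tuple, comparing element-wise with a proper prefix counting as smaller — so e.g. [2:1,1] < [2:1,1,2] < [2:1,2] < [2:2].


9 collections generate NE(X_Σ); each relation:

  P = {2,4}:  v_{2} + v_{4} = 0  so sig = [2:]
  P = {3,5}:  v_{3} + v_{5} = 0  so sig = [2:]
  P = {1,3}:  v_{1} + v_{3} = v_{6}  so sig = [2:1]
  P = {1,4}:  v_{1} + v_{4} = v_{3}  so sig = [2:1]
  P = {1,5}:  v_{1} + v_{5} = v_{2}  so sig = [2:1]
  P = {2,3}:  v_{2} + v_{3} = v_{1}  so sig = [2:1]
  P = {5,6}:  v_{5} + v_{6} = v_{1}  so sig = [2:1]
  P = {2,6}:  v_{2} + v_{6} = 2·v_{1}  so sig = [2:2]
  P = {4,6}:  v_{4} + v_{6} = 2·v_{3}  so sig = [2:2]

so the primitive-relation signature multiset is
{ [2:] ×2,  [2:1] ×5,  [2:2] ×2 }


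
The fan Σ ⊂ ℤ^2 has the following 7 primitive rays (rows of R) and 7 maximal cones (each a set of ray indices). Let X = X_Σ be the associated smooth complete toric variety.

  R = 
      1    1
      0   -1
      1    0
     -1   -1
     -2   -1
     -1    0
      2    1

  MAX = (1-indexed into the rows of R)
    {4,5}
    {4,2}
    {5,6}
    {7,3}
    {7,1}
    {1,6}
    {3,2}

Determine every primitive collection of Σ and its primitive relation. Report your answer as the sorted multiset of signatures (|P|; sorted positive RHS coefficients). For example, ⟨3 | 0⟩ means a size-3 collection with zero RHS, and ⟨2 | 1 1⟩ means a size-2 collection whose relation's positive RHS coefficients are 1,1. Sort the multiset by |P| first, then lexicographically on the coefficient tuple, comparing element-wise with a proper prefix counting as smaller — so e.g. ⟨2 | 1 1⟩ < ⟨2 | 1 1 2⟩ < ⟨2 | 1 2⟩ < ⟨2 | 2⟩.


Minimal non-faces — 14 found among 7 rays, 7 max cones:

  P={1,4}:  v_{1} + v_{4} = 0  →  sig = ⟨2 | 0⟩
  P={3,6}:  v_{3} + v_{6} = 0  →  sig = ⟨2 | 0⟩
  P={5,7}:  v_{5} + v_{7} = 0  →  sig = ⟨2 | 0⟩
  P={1,2}:  v_{1} + v_{2} = v_{3}  →  sig = ⟨2 | 1⟩
  P={1,3}:  v_{1} + v_{3} = v_{7}  →  sig = ⟨2 | 1⟩
  P={1,5}:  v_{1} + v_{5} = v_{6}  →  sig = ⟨2 | 1⟩
  P={2,6}:  v_{2} + v_{6} = v_{4}  →  sig = ⟨2 | 1⟩
  P={3,4}:  v_{3} + v_{4} = v_{2}  →  sig = ⟨2 | 1⟩
  P={3,5}:  v_{3} + v_{5} = v_{4}  →  sig = ⟨2 | 1⟩
  P={4,6}:  v_{4} + v_{6} = v_{5}  →  sig = ⟨2 | 1⟩
  P={4,7}:  v_{4} + v_{7} = v_{3}  →  sig = ⟨2 | 1⟩
  P={6,7}:  v_{6} + v_{7} = v_{1}  →  sig = ⟨2 | 1⟩
  P={2,5}:  v_{2} + v_{5} = 2·v_{4}  →  sig = ⟨2 | 2⟩
  P={2,7}:  v_{2} + v_{7} = 2·v_{3}  →  sig = ⟨2 | 2⟩

Signatures (|P|; sorted positive RHS coefficients), sorted:
    |P|=2: 14 collections, coeffs (), (), (), (1), (1), (1), (1), (1), (1), (1), (1), (1), (2), (2)


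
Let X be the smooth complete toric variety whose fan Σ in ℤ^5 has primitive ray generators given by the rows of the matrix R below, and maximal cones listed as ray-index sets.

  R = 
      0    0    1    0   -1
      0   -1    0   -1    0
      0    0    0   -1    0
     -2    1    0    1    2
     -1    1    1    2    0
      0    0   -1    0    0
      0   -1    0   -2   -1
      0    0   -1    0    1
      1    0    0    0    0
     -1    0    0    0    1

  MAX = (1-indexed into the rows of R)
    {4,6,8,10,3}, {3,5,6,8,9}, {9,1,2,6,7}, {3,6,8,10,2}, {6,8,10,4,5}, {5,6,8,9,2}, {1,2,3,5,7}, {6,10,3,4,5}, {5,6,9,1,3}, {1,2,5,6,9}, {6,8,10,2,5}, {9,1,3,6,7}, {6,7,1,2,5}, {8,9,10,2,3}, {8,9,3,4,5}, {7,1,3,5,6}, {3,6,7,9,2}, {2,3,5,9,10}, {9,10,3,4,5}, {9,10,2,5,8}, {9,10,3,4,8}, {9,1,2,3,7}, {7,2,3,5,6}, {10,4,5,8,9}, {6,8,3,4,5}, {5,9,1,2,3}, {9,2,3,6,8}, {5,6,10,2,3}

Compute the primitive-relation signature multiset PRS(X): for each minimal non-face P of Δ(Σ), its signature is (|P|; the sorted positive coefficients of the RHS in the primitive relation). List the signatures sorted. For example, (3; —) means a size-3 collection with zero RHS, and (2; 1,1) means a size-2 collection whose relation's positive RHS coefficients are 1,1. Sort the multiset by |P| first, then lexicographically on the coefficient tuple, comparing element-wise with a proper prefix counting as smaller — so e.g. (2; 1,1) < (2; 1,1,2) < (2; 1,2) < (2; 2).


14 collections generate NE(X_Σ); each relation:

  P={1,8}:  v_{1} + v_{8} = 0  ⟹  sig = (2; —)
  P={1,4}:  v_{1} + v_{4} = v_{3} + v_{5} + v_{10}  ⟹  sig = (2; 1,1,1)
  P={1,10}:  v_{1} + v_{10} = v_{2} + v_{3} + v_{5}  ⟹  sig = (2; 1,1,1)
  P={7,8}:  v_{7} + v_{8} = v_{2} + v_{3} + v_{6}  ⟹  sig = (2; 1,1,1)
  P={4,7}:  v_{4} + v_{7} = v_{2} + 2·v_{3} + v_{5} + v_{6} + v_{10}  ⟹  sig = (2; 1,1,1,1,2)
  P={7,10}:  v_{7} + v_{10} = 2·v_{2} + 2·v_{3} + v_{5} + v_{6}  ⟹  sig = (2; 1,1,2,2)
  P={2,4}:  v_{2} + v_{4} = 2·v_{10}  ⟹  sig = (2; 2)
  P={5,7,9}:  v_{5} + v_{7} + v_{9} = v_{1}  ⟹  sig = (3; 1)
  P={6,9,10}:  v_{6} + v_{9} + v_{10} = v_{8}  ⟹  sig = (3; 1)
  P={4,6,9}:  v_{4} + v_{6} + v_{9} = v_{3} + v_{5} + 2·v_{8}  ⟹  sig = (3; 1,1,2)
  P={1,2,3,6}:  v_{1} + v_{2} + v_{3} + v_{6} = v_{7}  ⟹  sig = (4; 1)
  P={2,3,5,8}:  v_{2} + v_{3} + v_{5} + v_{8} = v_{10}  ⟹  sig = (4; 1)
  P={3,5,8,10}:  v_{3} + v_{5} + v_{8} + v_{10} = v_{4}  ⟹  sig = (4; 1)
  P={2,3,5,6,9}:  v_{2} + v_{3} + v_{5} + v_{6} + v_{9} = 0  ⟹  sig = (5; —)

Hence PRS(X_Σ) =
[(2; —), (2; 1,1,1), (2; 1,1,1), (2; 1,1,1), (2; 1,1,1,1,2), (2; 1,1,2,2), (2; 2), (3; 1), (3; 1), (3; 1,1,2), (4; 1), (4; 1), (4; 1), (5; —)]


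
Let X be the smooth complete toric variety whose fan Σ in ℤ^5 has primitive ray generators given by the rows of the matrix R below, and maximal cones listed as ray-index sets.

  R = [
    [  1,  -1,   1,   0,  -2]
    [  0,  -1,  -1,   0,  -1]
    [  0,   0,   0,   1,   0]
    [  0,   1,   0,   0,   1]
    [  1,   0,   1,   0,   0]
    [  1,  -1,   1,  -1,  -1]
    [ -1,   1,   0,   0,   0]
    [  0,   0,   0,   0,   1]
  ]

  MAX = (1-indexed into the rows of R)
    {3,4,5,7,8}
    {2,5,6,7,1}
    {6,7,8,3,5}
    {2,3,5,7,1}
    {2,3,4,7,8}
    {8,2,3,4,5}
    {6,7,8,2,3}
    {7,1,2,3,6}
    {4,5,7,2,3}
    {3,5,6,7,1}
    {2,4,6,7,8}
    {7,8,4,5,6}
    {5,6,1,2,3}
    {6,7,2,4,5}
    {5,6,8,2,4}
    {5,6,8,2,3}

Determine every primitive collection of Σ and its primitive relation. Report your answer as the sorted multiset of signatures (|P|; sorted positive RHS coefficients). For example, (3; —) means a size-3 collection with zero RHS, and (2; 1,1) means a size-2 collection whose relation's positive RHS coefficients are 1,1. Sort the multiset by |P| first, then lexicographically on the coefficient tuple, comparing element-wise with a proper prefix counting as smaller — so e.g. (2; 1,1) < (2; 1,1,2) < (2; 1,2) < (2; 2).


Δ(Σ) — 8 vertices, 5 min non-faces:

  {1,8}:  v_{1} + v_{8} = v_{3} + v_{6} — sig = (2; 1,1)
  {1,4}:  v_{1} + v_{4} = v_{2} + 2·v_{5} + v_{7} — sig = (2; 1,1,2)
  {3,4,6}:  v_{3} + v_{4} + v_{6} = v_{5} — sig = (3; 1)
  {2,5,7,8}:  v_{2} + v_{5} + v_{7} + v_{8} = 0 — sig = (4; —)
  {2,3,5,6,7}:  v_{2} + v_{3} + v_{5} + v_{6} + v_{7} = v_{1} — sig = (5; 1)

so the primitive-relation signature multiset is
    (2; 1,1)
    (2; 1,1,2)
    (3; 1)
    (4; —)
    (5; 1)


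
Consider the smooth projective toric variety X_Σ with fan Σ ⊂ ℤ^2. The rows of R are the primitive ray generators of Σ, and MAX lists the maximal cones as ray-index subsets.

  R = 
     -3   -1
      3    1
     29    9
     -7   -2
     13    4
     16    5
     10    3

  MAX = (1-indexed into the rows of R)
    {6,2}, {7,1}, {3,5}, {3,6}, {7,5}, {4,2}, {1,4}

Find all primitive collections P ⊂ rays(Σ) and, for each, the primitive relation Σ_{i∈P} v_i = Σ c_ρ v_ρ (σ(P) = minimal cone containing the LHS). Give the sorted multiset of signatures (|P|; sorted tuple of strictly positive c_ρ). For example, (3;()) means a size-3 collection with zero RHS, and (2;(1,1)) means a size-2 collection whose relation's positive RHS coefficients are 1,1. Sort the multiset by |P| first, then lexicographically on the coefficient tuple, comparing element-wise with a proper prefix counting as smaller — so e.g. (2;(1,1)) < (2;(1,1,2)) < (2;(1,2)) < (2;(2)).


Δ(Σ) — 7 vertices, 14 min non-faces:

  P = {1,2}:  v_{1} + v_{2} = 0  ⟹  sig = (2;())
  P = {1,5}:  v_{1} + v_{5} = v_{7}  ⟹  sig = (2;(1))
  P = {1,6}:  v_{1} + v_{6} = v_{5}  ⟹  sig = (2;(1))
  P = {2,5}:  v_{2} + v_{5} = v_{6}  ⟹  sig = (2;(1))
  P = {2,7}:  v_{2} + v_{7} = v_{5}  ⟹  sig = (2;(1))
  P = {4,7}:  v_{4} + v_{7} = v_{2}  ⟹  sig = (2;(1))
  P = {5,6}:  v_{5} + v_{6} = v_{3}  ⟹  sig = (2;(1))
  P = {3,4}:  v_{3} + v_{4} = 2·v_{2} + v_{6}  ⟹  sig = (2;(1,2))
  P = {1,3}:  v_{1} + v_{3} = 2·v_{5}  ⟹  sig = (2;(2))
  P = {2,3}:  v_{2} + v_{3} = 2·v_{6}  ⟹  sig = (2;(2))
  P = {4,5}:  v_{4} + v_{5} = 2·v_{2}  ⟹  sig = (2;(2))
  P = {6,7}:  v_{6} + v_{7} = 2·v_{5}  ⟹  sig = (2;(2))
  P = {3,7}:  v_{3} + v_{7} = 3·v_{5}  ⟹  sig = (2;(3))
  P = {4,6}:  v_{4} + v_{6} = 3·v_{2}  ⟹  sig = (2;(3))

Signatures (|P|; sorted positive RHS coefficients), sorted:
{ (2;()),  (2;(1)) ×6,  (2;(1,2)),  (2;(2)) ×4,  (2;(3)) ×2 }


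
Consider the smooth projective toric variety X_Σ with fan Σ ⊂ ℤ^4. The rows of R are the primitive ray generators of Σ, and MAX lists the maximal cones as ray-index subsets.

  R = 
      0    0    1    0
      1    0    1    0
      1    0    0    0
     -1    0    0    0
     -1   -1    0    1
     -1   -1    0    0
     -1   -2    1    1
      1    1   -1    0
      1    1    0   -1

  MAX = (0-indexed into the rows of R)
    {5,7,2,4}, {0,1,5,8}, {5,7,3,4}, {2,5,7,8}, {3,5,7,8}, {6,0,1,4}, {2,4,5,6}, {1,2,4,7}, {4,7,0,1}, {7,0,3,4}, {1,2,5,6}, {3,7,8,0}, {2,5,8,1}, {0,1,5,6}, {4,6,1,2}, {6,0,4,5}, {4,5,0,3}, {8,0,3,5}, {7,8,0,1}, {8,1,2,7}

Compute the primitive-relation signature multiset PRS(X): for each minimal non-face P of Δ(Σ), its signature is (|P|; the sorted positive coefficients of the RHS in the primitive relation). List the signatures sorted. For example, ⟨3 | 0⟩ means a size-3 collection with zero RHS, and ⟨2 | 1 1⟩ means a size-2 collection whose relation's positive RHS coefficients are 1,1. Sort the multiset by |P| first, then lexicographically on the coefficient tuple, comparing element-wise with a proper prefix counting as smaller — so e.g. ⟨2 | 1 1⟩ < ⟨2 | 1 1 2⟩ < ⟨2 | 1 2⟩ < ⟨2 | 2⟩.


|primitive collections| = 10. Relations:

  P={2,3}:  v_{2} + v_{3} = 0  →  sig = ⟨2 | 0⟩
  P={4,8}:  v_{4} + v_{8} = 0  →  sig = ⟨2 | 0⟩
  P={0,2}:  v_{0} + v_{2} = v_{1}  →  sig = ⟨2 | 1⟩
  P={1,3}:  v_{1} + v_{3} = v_{0}  →  sig = ⟨2 | 1⟩
  P={6,7}:  v_{6} + v_{7} = v_{2} + v_{4}  →  sig = ⟨2 | 1 1⟩
  P={6,8}:  v_{6} + v_{8} = v_{1} + v_{5}  →  sig = ⟨2 | 1 1⟩
  P={3,6}:  v_{3} + v_{6} = v_{0} + v_{4} + v_{5}  →  sig = ⟨2 | 1 1 1⟩
  P={0,5,7}:  v_{0} + v_{5} + v_{7} = 0  →  sig = ⟨3 | 0⟩
  P={1,4,5}:  v_{1} + v_{4} + v_{5} = v_{6}  →  sig = ⟨3 | 1⟩
  P={1,5,7}:  v_{1} + v_{5} + v_{7} = v_{2}  →  sig = ⟨3 | 1⟩

so the primitive-relation signature multiset is
    ⟨2 | 0⟩
    ⟨2 | 0⟩
    ⟨2 | 1⟩
    ⟨2 | 1⟩
    ⟨2 | 1 1⟩
    ⟨2 | 1 1⟩
    ⟨2 | 1 1 1⟩
    ⟨3 | 0⟩
    ⟨3 | 1⟩
    ⟨3 | 1⟩


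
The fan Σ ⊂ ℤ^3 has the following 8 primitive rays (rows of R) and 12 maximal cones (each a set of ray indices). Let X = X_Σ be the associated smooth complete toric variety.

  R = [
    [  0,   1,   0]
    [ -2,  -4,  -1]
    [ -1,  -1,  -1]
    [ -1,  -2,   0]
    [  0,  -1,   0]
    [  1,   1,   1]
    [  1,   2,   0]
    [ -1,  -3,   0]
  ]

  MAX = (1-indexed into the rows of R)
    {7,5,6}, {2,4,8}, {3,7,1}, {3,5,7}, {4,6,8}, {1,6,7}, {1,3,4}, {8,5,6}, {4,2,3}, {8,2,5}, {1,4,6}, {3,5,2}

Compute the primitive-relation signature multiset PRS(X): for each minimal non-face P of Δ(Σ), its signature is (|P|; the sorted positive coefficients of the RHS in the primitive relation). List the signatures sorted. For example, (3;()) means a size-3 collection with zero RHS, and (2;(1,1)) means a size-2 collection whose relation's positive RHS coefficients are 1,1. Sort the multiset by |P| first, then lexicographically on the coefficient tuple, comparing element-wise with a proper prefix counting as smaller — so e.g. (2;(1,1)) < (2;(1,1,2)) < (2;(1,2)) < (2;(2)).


10 collections generate NE(X_Σ); each relation:

  P = {1,5}:  v_{1} + v_{5} = 0  ⇒ sig = (2;())
  P = {3,6}:  v_{3} + v_{6} = 0  ⇒ sig = (2;())
  P = {4,7}:  v_{4} + v_{7} = 0  ⇒ sig = (2;())
  P = {1,8}:  v_{1} + v_{8} = v_{4}  ⇒ sig = (2;(1))
  P = {2,6}:  v_{2} + v_{6} = v_{8}  ⇒ sig = (2;(1))
  P = {3,8}:  v_{3} + v_{8} = v_{2}  ⇒ sig = (2;(1))
  P = {4,5}:  v_{4} + v_{5} = v_{8}  ⇒ sig = (2;(1))
  P = {7,8}:  v_{7} + v_{8} = v_{5}  ⇒ sig = (2;(1))
  P = {1,2}:  v_{1} + v_{2} = v_{3} + v_{4}  ⇒ sig = (2;(1,1))
  P = {2,7}:  v_{2} + v_{7} = v_{3} + v_{5}  ⇒ sig = (2;(1,1))

so the primitive-relation signature multiset is
{ (2;()) ×3,  (2;(1)) ×5,  (2;(1,1)) ×2 }


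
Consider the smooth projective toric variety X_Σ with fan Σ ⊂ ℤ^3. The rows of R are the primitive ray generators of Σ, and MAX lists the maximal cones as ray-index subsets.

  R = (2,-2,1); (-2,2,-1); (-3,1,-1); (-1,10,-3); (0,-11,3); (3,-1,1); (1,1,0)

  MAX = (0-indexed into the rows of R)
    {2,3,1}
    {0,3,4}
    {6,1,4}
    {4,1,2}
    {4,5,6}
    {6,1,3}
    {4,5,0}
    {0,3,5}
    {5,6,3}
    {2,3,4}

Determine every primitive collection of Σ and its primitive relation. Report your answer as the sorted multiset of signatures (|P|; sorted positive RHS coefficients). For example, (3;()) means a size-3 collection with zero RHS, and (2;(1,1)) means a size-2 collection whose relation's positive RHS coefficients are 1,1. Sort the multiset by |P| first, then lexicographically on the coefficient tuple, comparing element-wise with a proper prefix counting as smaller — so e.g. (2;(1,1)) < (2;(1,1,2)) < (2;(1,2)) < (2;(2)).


The 9 primitive collections of Σ (r=7, n=3):

  {0,1}:  v_{0} + v_{1} = 0  ⇒ sig = (2;())
  {2,5}:  v_{2} + v_{5} = 0  ⇒ sig = (2;())
  {0,6}:  v_{0} + v_{6} = v_{5}  ⇒ sig = (2;(1))
  {1,5}:  v_{1} + v_{5} = v_{6}  ⇒ sig = (2;(1))
  {2,6}:  v_{2} + v_{6} = v_{1}  ⇒ sig = (2;(1))
  {0,2}:  v_{0} + v_{2} = v_{3} + v_{4}  ⇒ sig = (2;(1,1))
  {3,4,6}:  v_{3} + v_{4} + v_{6} = 0  ⇒ sig = (3;())
  {1,3,4}:  v_{1} + v_{3} + v_{4} = v_{2}  ⇒ sig = (3;(1))
  {3,4,5}:  v_{3} + v_{4} + v_{5} = v_{0}  ⇒ sig = (3;(1))

so the primitive-relation signature multiset is
    |P|=2: 6 collections, coeffs (), (), (1), (1), (1), (1,1)
    |P|=3: 3 collections, coeffs (), (1), (1)


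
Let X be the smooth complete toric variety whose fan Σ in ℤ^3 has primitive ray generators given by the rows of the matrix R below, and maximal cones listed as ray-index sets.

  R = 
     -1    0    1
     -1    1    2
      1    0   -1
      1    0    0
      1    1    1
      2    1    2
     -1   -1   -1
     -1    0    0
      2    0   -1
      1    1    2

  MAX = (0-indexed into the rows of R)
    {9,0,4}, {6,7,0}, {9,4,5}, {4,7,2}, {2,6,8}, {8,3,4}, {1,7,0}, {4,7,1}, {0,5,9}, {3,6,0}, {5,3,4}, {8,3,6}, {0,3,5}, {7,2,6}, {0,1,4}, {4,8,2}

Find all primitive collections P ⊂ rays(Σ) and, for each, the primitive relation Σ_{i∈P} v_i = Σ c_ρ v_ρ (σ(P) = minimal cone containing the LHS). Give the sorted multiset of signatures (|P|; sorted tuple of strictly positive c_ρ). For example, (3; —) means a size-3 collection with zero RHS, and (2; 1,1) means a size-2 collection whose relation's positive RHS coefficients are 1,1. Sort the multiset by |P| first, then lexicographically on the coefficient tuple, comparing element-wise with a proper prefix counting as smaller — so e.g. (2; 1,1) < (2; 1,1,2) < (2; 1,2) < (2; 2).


24 collections generate NE(X_Σ); each relation:

  P={0,2}:  v_{0} + v_{2} = 0  ⇒ sig = (2; —)
  P={3,7}:  v_{3} + v_{7} = 0  ⇒ sig = (2; —)
  P={4,6}:  v_{4} + v_{6} = 0  ⇒ sig = (2; —)
  P={0,8}:  v_{0} + v_{8} = v_{3}  ⇒ sig = (2; 1)
  P={1,8}:  v_{1} + v_{8} = v_{4}  ⇒ sig = (2; 1)
  P={2,3}:  v_{2} + v_{3} = v_{8}  ⇒ sig = (2; 1)
  P={3,9}:  v_{3} + v_{9} = v_{5}  ⇒ sig = (2; 1)
  P={5,7}:  v_{5} + v_{7} = v_{9}  ⇒ sig = (2; 1)
  P={7,8}:  v_{7} + v_{8} = v_{2}  ⇒ sig = (2; 1)
  P={1,2}:  v_{1} + v_{2} = v_{4} + v_{7}  ⇒ sig = (2; 1,1)
  P={1,3}:  v_{1} + v_{3} = v_{0} + v_{4}  ⇒ sig = (2; 1,1)
  P={1,6}:  v_{1} + v_{6} = v_{0} + v_{7}  ⇒ sig = (2; 1,1)
  P={2,9}:  v_{2} + v_{9} = v_{3} + v_{4}  ⇒ sig = (2; 1,1)
  P={6,9}:  v_{6} + v_{9} = v_{0} + v_{3}  ⇒ sig = (2; 1,1)
  P={7,9}:  v_{7} + v_{9} = v_{0} + v_{4}  ⇒ sig = (2; 1,1)
  P={1,5}:  v_{1} + v_{5} = v_{0} + v_{4} + v_{9}  ⇒ sig = (2; 1,1,1)
  P={2,5}:  v_{2} + v_{5} = 2·v_{3} + v_{4}  ⇒ sig = (2; 1,2)
  P={5,6}:  v_{5} + v_{6} = v_{0} + 2·v_{3}  ⇒ sig = (2; 1,2)
  P={8,9}:  v_{8} + v_{9} = 2·v_{3} + v_{4}  ⇒ sig = (2; 1,2)
  P={5,8}:  v_{5} + v_{8} = 3·v_{3} + v_{4}  ⇒ sig = (2; 1,3)
  P={1,9}:  v_{1} + v_{9} = 2·v_{0} + 2·v_{4}  ⇒ sig = (2; 2,2)
  P={0,3,4}:  v_{0} + v_{3} + v_{4} = v_{9}  ⇒ sig = (3; 1)
  P={0,4,7}:  v_{0} + v_{4} + v_{7} = v_{1}  ⇒ sig = (3; 1)
  P={0,4,5}:  v_{0} + v_{4} + v_{5} = 2·v_{9}  ⇒ sig = (3; 2)

so the primitive-relation signature multiset is
[(2; —), (2; —), (2; —), (2; 1), (2; 1), (2; 1), (2; 1), (2; 1), (2; 1), (2; 1,1), (2; 1,1), (2; 1,1), (2; 1,1), (2; 1,1), (2; 1,1), (2; 1,1,1), (2; 1,2), (2; 1,2), (2; 1,2), (2; 1,3), (2; 2,2), (3; 1), (3; 1), (3; 2)]


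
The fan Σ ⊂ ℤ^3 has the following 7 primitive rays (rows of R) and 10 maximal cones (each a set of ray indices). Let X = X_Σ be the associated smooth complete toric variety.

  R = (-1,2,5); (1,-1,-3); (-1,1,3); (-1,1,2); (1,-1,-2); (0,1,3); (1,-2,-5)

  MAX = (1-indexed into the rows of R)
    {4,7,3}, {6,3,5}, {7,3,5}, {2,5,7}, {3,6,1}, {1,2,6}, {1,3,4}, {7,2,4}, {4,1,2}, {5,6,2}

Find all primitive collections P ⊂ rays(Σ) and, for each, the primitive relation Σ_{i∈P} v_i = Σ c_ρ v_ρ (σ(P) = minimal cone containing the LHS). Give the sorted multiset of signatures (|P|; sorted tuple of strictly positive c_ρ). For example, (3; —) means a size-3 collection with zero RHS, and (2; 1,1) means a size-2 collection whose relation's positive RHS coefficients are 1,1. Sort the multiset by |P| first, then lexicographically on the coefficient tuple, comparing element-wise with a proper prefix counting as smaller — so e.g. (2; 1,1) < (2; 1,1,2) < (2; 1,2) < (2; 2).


Primitive collections (6):

  P={1,7}:  v_{1} + v_{7} = 0  ⟹  sig = (2; —)
  P={2,3}:  v_{2} + v_{3} = 0  ⟹  sig = (2; —)
  P={4,5}:  v_{4} + v_{5} = 0  ⟹  sig = (2; —)
  P={1,5}:  v_{1} + v_{5} = v_{6}  ⟹  sig = (2; 1)
  P={4,6}:  v_{4} + v_{6} = v_{1}  ⟹  sig = (2; 1)
  P={6,7}:  v_{6} + v_{7} = v_{5}  ⟹  sig = (2; 1)

Signatures (|P|; sorted positive RHS coefficients), sorted:
    |P|=2: 6 collections, coeffs (), (), (), (1), (1), (1)


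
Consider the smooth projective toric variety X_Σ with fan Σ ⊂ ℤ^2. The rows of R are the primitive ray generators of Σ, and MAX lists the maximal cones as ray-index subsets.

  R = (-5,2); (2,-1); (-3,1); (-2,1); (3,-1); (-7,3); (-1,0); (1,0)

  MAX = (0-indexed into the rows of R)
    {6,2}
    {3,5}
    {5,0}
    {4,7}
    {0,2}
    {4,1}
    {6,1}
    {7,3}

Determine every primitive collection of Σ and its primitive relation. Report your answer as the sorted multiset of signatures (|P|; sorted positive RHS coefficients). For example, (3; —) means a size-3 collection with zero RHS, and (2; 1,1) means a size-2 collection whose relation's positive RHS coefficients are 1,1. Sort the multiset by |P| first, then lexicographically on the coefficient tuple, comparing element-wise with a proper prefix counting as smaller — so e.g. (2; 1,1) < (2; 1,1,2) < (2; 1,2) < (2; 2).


Σ has 20 primitive collections:

  • {1,3}:  v_{1} + v_{3} = 0 — sig = (2; —)
  • {2,4}:  v_{2} + v_{4} = 0 — sig = (2; —)
  • {6,7}:  v_{6} + v_{7} = 0 — sig = (2; —)
  • {0,1}:  v_{0} + v_{1} = v_{2} — sig = (2; 1)
  • {0,3}:  v_{0} + v_{3} = v_{5} — sig = (2; 1)
  • {0,4}:  v_{0} + v_{4} = v_{3} — sig = (2; 1)
  • {1,2}:  v_{1} + v_{2} = v_{6} — sig = (2; 1)
  • {1,5}:  v_{1} + v_{5} = v_{0} — sig = (2; 1)
  • {1,7}:  v_{1} + v_{7} = v_{4} — sig = (2; 1)
  • {2,3}:  v_{2} + v_{3} = v_{0} — sig = (2; 1)
  • {2,7}:  v_{2} + v_{7} = v_{3} — sig = (2; 1)
  • {3,4}:  v_{3} + v_{4} = v_{7} — sig = (2; 1)
  • {3,6}:  v_{3} + v_{6} = v_{2} — sig = (2; 1)
  • {4,6}:  v_{4} + v_{6} = v_{1} — sig = (2; 1)
  • {5,6}:  v_{5} + v_{6} = v_{0} + v_{2} — sig = (2; 1,1)
  • {0,6}:  v_{0} + v_{6} = 2·v_{2} — sig = (2; 2)
  • {0,7}:  v_{0} + v_{7} = 2·v_{3} — sig = (2; 2)
  • {2,5}:  v_{2} + v_{5} = 2·v_{0} — sig = (2; 2)
  • {4,5}:  v_{4} + v_{5} = 2·v_{3} — sig = (2; 2)
  • {5,7}:  v_{5} + v_{7} = 3·v_{3} — sig = (2; 3)

Hence PRS(X_Σ) =
[(2; —), (2; —), (2; —), (2; 1), (2; 1), (2; 1), (2; 1), (2; 1), (2; 1), (2; 1), (2; 1), (2; 1), (2; 1), (2; 1), (2; 1,1), (2; 2), (2; 2), (2; 2), (2; 2), (2; 3)]


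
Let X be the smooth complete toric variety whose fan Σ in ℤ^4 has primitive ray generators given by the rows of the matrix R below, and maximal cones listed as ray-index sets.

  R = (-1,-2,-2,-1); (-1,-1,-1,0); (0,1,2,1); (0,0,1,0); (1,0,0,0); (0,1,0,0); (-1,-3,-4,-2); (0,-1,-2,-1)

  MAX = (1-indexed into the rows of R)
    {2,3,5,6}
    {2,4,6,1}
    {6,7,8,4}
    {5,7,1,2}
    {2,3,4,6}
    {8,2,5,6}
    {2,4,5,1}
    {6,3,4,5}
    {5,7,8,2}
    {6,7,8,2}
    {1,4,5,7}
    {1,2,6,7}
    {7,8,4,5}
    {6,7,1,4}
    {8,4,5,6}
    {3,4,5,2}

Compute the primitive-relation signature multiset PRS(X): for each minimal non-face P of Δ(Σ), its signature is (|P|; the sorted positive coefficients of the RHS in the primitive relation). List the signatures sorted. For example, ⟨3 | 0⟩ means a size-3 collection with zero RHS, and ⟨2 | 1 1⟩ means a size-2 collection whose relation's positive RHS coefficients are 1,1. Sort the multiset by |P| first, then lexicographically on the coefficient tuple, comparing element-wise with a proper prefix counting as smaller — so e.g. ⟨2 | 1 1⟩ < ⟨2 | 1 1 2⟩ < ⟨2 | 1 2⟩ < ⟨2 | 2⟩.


9 minimal non-faces of Δ(Σ) (on 8 rays):

  {3,8}:  v_{3} + v_{8} = 0  ⟹  sig = ⟨2 | 0⟩
  {1,8}:  v_{1} + v_{8} = v_{7}  ⟹  sig = ⟨2 | 1⟩
  {3,7}:  v_{3} + v_{7} = v_{1}  ⟹  sig = ⟨2 | 1⟩
  {1,3}:  v_{1} + v_{3} = v_{2} + v_{4}  ⟹  sig = ⟨2 | 1 1⟩
  {1,5,6}:  v_{1} + v_{5} + v_{6} = v_{8}  ⟹  sig = ⟨3 | 1⟩
  {2,4,8}:  v_{2} + v_{4} + v_{8} = v_{1}  ⟹  sig = ⟨3 | 1⟩
  {2,4,7}:  v_{2} + v_{4} + v_{7} = 2·v_{1}  ⟹  sig = ⟨3 | 2⟩
  {5,6,7}:  v_{5} + v_{6} + v_{7} = 2·v_{8}  ⟹  sig = ⟨3 | 2⟩
  {2,4,5,6}:  v_{2} + v_{4} + v_{5} + v_{6} = 0  ⟹  sig = ⟨4 | 0⟩

so the primitive-relation signature multiset is
[⟨2 | 0⟩, ⟨2 | 1⟩, ⟨2 | 1⟩, ⟨2 | 1 1⟩, ⟨3 | 1⟩, ⟨3 | 1⟩, ⟨3 | 2⟩, ⟨3 | 2⟩, ⟨4 | 0⟩]


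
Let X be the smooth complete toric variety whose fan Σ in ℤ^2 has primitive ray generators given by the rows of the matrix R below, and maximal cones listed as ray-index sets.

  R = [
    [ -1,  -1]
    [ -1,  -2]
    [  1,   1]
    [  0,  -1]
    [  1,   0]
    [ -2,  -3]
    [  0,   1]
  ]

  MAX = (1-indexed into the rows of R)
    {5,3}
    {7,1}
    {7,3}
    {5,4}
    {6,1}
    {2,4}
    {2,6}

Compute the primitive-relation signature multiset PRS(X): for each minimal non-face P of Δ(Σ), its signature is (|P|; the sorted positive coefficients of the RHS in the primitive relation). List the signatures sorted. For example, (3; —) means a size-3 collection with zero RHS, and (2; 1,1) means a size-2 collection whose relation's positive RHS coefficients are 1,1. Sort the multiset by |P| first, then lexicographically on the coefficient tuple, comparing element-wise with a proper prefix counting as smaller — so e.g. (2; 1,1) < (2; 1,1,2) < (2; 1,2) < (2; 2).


Primitive collections (14):

  P={1,3}:  v_{1} + v_{3} = 0  →  sig = (2; —)
  P={4,7}:  v_{4} + v_{7} = 0  →  sig = (2; —)
  P={1,2}:  v_{1} + v_{2} = v_{6}  →  sig = (2; 1)
  P={1,4}:  v_{1} + v_{4} = v_{2}  →  sig = (2; 1)
  P={1,5}:  v_{1} + v_{5} = v_{4}  →  sig = (2; 1)
  P={2,3}:  v_{2} + v_{3} = v_{4}  →  sig = (2; 1)
  P={2,7}:  v_{2} + v_{7} = v_{1}  →  sig = (2; 1)
  P={3,4}:  v_{3} + v_{4} = v_{5}  →  sig = (2; 1)
  P={3,6}:  v_{3} + v_{6} = v_{2}  →  sig = (2; 1)
  P={5,7}:  v_{5} + v_{7} = v_{3}  →  sig = (2; 1)
  P={5,6}:  v_{5} + v_{6} = v_{2} + v_{4}  →  sig = (2; 1,1)
  P={2,5}:  v_{2} + v_{5} = 2·v_{4}  →  sig = (2; 2)
  P={4,6}:  v_{4} + v_{6} = 2·v_{2}  →  sig = (2; 2)
  P={6,7}:  v_{6} + v_{7} = 2·v_{1}  →  sig = (2; 2)

Signatures (|P|; sorted positive RHS coefficients), sorted:
    (2; —)
    (2; —)
    (2; 1)
    (2; 1)
    (2; 1)
    (2; 1)
    (2; 1)
    (2; 1)
    (2; 1)
    (2; 1)
    (2; 1,1)
    (2; 2)
    (2; 2)
    (2; 2)
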